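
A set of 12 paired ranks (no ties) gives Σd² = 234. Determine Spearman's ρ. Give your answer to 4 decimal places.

0.1818

ρ = 1 − 6Σd² / [n(n²−1)] = 1 − 6×234 / (12×143)
  = 1 − 1404/1716 = 1 − 0.81818 ≈ 0.1818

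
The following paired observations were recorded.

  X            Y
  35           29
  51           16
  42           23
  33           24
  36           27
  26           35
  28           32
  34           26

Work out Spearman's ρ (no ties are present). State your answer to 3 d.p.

-0.786

Rank X: 5, 8, 7, 3, 6, 1, 2, 4
Rank Y: 6, 1, 2, 3, 5, 8, 7, 4
d = rank(X) − rank(Y): -1, 7, 5, 0, 1, -7, -5, 0; Σd² = 150
ρ = 1 − 6Σd² / [n(n²−1)] = 1 − 6×150 / (8×63) = 1 − 900/504 ≈ -0.786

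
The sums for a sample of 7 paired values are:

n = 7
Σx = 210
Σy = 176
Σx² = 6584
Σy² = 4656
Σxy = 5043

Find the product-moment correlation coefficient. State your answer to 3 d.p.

-0.926

r = (nΣxy − ΣxΣy) / √[(nΣx² − (Σx)²)(nΣy² − (Σy)²)]
Numerator: 7×5043 − 210×176 = -1659
Denominator: √[(46088 − 44100)(32592 − 30976)] = √[1988 × 1616] = 1792.3750
r = -1659 / 1792.3750 ≈ -0.926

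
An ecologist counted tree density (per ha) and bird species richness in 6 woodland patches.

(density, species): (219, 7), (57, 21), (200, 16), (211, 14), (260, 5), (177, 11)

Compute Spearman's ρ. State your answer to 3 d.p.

-0.829

Rank density: 5, 1, 3, 4, 6, 2
Rank species: 2, 6, 5, 4, 1, 3
d = rank(density) − rank(species): 3, -5, -2, 0, 5, -1; Σd² = 64
ρ = 1 − 6Σd² / [n(n²−1)] = 1 − 6×64 / (6×35) = 1 − 384/210 ≈ -0.829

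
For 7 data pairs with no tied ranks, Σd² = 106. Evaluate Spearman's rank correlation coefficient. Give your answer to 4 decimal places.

ρ = 1 − 6Σd² / [n(n²−1)] = 1 − 6×106 / (7×48)
  = 1 − 636/336 = 1 − 1.89286 ≈ -0.8929

-0.8929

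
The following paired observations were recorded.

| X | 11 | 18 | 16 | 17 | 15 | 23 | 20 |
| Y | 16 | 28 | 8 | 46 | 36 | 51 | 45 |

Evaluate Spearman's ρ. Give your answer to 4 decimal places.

Rank X: 1, 5, 3, 4, 2, 7, 6
Rank Y: 2, 3, 1, 6, 4, 7, 5
d = rank(X) − rank(Y): -1, 2, 2, -2, -2, 0, 1; Σd² = 18
ρ = 1 − 6Σd² / [n(n²−1)] = 1 − 6×18 / (7×48) = 1 − 108/336 ≈ 0.6786

0.6786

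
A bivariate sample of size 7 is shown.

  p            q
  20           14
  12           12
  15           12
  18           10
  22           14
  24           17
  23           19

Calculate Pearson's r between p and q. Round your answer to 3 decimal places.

n = 7, Σp = 134, Σq = 98, Σp² = 2682, Σq² = 1430, Σpq = 1937
nΣpq − ΣpΣq = 13559 − 13132 = 427
nΣp² − (Σp)² = 18774 − 17956 = 818; nΣq² − (Σq)² = 10010 − 9604 = 406
r = 427 / √(818 × 406) = 427 / 576.2881 ≈ 0.741

0.741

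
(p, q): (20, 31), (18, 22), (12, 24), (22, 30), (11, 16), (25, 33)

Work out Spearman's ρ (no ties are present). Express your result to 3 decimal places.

0.886

Rank p: 4, 3, 2, 5, 1, 6
Rank q: 5, 2, 3, 4, 1, 6
d = rank(p) − rank(q): -1, 1, -1, 1, 0, 0; Σd² = 4
ρ = 1 − 6Σd² / [n(n²−1)] = 1 − 6×4 / (6×35) = 1 − 24/210 ≈ 0.886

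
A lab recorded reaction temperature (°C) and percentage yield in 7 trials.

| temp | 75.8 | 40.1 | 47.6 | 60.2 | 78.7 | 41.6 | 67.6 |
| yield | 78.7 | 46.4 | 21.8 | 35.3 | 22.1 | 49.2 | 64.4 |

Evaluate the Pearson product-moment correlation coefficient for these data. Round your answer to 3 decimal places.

0.215

n = 7, Σx = 411.6, Σy = 317.9, Σx² = 25737.46, Σy² = 17124.39, Σxy = 19128.27
nΣxy − ΣxΣy = 133897.89 − 130847.64 = 3050.25
nΣx² − (Σx)² = 180162.22 − 169414.56 = 10747.66; nΣy² − (Σy)² = 119870.73 − 101060.41 = 18810.32
r = 3050.25 / √(10747.66 × 18810.32) = 3050.25 / 14218.5416 ≈ 0.215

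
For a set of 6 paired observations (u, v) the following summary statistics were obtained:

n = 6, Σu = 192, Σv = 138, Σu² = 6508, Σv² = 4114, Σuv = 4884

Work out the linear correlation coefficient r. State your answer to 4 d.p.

0.8001

r = (nΣuv − ΣuΣv) / √[(nΣu² − (Σu)²)(nΣv² − (Σv)²)]
Numerator: 6×4884 − 192×138 = 2808
Denominator: √[(39048 − 36864)(24684 − 19044)] = √[2184 × 5640] = 3509.6667
r = 2808 / 3509.6667 ≈ 0.8001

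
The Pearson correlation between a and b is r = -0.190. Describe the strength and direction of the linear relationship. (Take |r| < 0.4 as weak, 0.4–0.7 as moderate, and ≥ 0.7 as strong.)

weak negative

r = -0.190 < 0 so the relationship is negative.
|r| = 0.190, which falls in the weak range.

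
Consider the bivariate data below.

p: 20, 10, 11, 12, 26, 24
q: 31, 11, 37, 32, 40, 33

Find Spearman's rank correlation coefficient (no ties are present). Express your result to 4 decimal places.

Rank p: 4, 1, 2, 3, 6, 5
Rank q: 2, 1, 5, 3, 6, 4
d = rank(p) − rank(q): 2, 0, -3, 0, 0, 1; Σd² = 14
ρ = 1 − 6Σd² / [n(n²−1)] = 1 − 6×14 / (6×35) = 1 − 84/210 ≈ 0.6000

0.6000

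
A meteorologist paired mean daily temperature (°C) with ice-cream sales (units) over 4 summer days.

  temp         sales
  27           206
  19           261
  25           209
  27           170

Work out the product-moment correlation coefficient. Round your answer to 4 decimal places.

-0.9191

n = 4, Σx = 98, Σy = 846, Σx² = 2444, Σy² = 183138, Σxy = 20336
nΣxy − ΣxΣy = 81344 − 82908 = -1564
nΣx² − (Σx)² = 9776 − 9604 = 172; nΣy² − (Σy)² = 732552 − 715716 = 16836
r = -1564 / √(172 × 16836) = -1564 / 1701.7027 ≈ -0.9191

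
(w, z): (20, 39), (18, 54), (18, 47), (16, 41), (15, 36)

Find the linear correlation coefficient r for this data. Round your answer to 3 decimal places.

n = 5, Σw = 87, Σz = 217, Σw² = 1529, Σz² = 9623, Σwz = 3794
nΣwz − ΣwΣz = 18970 − 18879 = 91
nΣw² − (Σw)² = 7645 − 7569 = 76; nΣz² − (Σz)² = 48115 − 47089 = 1026
r = 91 / √(76 × 1026) = 91 / 279.2418 ≈ 0.326

0.326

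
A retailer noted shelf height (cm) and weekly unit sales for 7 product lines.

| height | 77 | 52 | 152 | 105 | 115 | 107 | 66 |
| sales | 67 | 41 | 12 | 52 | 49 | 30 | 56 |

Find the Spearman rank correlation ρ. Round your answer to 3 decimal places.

-0.536

Rank height: 3, 1, 7, 4, 6, 5, 2
Rank sales: 7, 3, 1, 5, 4, 2, 6
d = rank(height) − rank(sales): -4, -2, 6, -1, 2, 3, -4; Σd² = 86
ρ = 1 − 6Σd² / [n(n²−1)] = 1 − 6×86 / (7×48) = 1 − 516/336 ≈ -0.536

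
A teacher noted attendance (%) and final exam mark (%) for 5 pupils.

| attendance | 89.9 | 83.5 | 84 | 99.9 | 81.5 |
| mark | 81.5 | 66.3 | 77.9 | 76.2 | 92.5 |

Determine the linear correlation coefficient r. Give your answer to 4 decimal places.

-0.1940

n = 5, Σx = 438.8, Σy = 394.4, Σx² = 38732.52, Σy² = 31469.04, Σxy = 34557.63
nΣxy − ΣxΣy = 172788.15 − 173062.72 = -274.57
nΣx² − (Σx)² = 193662.6 − 192545.44 = 1117.16; nΣy² − (Σy)² = 157345.2 − 155551.36 = 1793.84
r = -274.57 / √(1117.16 × 1793.84) = -274.57 / 1415.6293 ≈ -0.1940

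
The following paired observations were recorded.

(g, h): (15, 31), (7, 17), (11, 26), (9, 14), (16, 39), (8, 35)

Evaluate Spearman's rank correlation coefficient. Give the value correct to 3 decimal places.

Rank g: 5, 1, 4, 3, 6, 2
Rank h: 4, 2, 3, 1, 6, 5
d = rank(g) − rank(h): 1, -1, 1, 2, 0, -3; Σd² = 16
ρ = 1 − 6Σd² / [n(n²−1)] = 1 − 6×16 / (6×35) = 1 − 96/210 ≈ 0.543

0.543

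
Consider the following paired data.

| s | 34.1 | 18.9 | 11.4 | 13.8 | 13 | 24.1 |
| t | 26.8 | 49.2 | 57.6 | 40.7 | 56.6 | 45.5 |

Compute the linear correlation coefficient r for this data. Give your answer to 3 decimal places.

-0.843

n = 6, Σs = 115.3, Σt = 276.4, Σs² = 2590.23, Σt² = 13386.94, Σst = 4894.41
nΣst − ΣsΣt = 29366.46 − 31868.92 = -2502.46
nΣs² − (Σs)² = 15541.38 − 13294.09 = 2247.29; nΣt² − (Σt)² = 80321.64 − 76396.96 = 3924.68
r = -2502.46 / √(2247.29 × 3924.68) = -2502.46 / 2969.8307 ≈ -0.843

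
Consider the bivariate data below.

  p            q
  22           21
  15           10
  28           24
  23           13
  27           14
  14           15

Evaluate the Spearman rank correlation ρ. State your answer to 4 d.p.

Rank p: 3, 2, 6, 4, 5, 1
Rank q: 5, 1, 6, 2, 3, 4
d = rank(p) − rank(q): -2, 1, 0, 2, 2, -3; Σd² = 22
ρ = 1 − 6Σd² / [n(n²−1)] = 1 − 6×22 / (6×35) = 1 − 132/210 ≈ 0.3714

0.3714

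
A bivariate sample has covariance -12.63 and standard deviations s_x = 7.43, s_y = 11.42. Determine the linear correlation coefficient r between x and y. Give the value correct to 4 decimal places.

r = Cov(x,y) / (s_x · s_y) = -12.63 / (7.43 × 11.42)
  = -12.63 / 84.8506 ≈ -0.1488

-0.1488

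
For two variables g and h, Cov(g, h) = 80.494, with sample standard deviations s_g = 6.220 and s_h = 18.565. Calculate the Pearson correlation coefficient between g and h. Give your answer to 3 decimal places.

r = Cov(g,h) / (s_g · s_h) = 80.494 / (6.220 × 18.565)
  = 80.494 / 115.4743 ≈ 0.697

0.697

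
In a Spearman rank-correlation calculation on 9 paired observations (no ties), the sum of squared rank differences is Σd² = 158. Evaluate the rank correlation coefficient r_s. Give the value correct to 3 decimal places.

ρ = 1 − 6Σd² / [n(n²−1)] = 1 − 6×158 / (9×80)
  = 1 − 948/720 = 1 − 1.3167 ≈ -0.317

-0.317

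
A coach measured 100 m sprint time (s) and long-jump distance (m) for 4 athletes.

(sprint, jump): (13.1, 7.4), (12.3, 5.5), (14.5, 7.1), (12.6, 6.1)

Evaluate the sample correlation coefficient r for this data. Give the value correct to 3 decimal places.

n = 4, Σx = 52.5, Σy = 26.1, Σx² = 691.91, Σy² = 172.63, Σxy = 344.4
nΣxy − ΣxΣy = 1377.6 − 1370.25 = 7.35
nΣx² − (Σx)² = 2767.64 − 2756.25 = 11.39; nΣy² − (Σy)² = 690.52 − 681.21 = 9.31
r = 7.35 / √(11.39 × 9.31) = 7.35 / 10.2976 ≈ 0.714

0.714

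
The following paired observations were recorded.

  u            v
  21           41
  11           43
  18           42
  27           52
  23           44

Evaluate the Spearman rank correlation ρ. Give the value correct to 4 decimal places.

0.6000

Rank u: 3, 1, 2, 5, 4
Rank v: 1, 3, 2, 5, 4
d = rank(u) − rank(v): 2, -2, 0, 0, 0; Σd² = 8
ρ = 1 − 6Σd² / [n(n²−1)] = 1 − 6×8 / (5×24) = 1 − 48/120 ≈ 0.6000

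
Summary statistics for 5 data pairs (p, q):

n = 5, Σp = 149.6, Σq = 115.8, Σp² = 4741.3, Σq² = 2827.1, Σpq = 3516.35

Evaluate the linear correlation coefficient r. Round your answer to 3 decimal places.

r = (nΣpq − ΣpΣq) / √[(nΣp² − (Σp)²)(nΣq² − (Σq)²)]
Numerator: 5×3516.35 − 149.6×115.8 = 258.07
Denominator: √[(23706.5 − 22380.16)(14135.5 − 13409.64)] = √[1326.34 × 725.86] = 981.1917
r = 258.07 / 981.1917 ≈ 0.263

0.263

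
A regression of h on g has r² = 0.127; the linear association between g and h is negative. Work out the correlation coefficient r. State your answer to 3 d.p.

|r| = √0.127 = 0.356
The association is negative, so r = −0.356.

-0.356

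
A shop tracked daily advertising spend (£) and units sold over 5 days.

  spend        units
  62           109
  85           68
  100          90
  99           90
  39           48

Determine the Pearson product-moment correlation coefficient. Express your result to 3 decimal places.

0.461

n = 5, Σx = 385, Σy = 405, Σx² = 32391, Σy² = 35009, Σxy = 32320
nΣxy − ΣxΣy = 161600 − 155925 = 5675
nΣx² − (Σx)² = 161955 − 148225 = 13730; nΣy² − (Σy)² = 175045 − 164025 = 11020
r = 5675 / √(13730 × 11020) = 5675 / 12300.5935 ≈ 0.461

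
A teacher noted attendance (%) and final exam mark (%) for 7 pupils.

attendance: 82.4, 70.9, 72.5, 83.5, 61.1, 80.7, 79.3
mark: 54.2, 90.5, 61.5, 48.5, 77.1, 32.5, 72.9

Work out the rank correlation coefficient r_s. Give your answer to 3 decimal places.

Rank attendance: 6, 2, 3, 7, 1, 5, 4
Rank mark: 3, 7, 4, 2, 6, 1, 5
d = rank(attendance) − rank(mark): 3, -5, -1, 5, -5, 4, -1; Σd² = 102
ρ = 1 − 6Σd² / [n(n²−1)] = 1 − 6×102 / (7×48) = 1 − 612/336 ≈ -0.821

-0.821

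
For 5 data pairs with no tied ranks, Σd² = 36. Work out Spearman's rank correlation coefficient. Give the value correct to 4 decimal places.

-0.8000

ρ = 1 − 6Σd² / [n(n²−1)] = 1 − 6×36 / (5×24)
  = 1 − 216/120 = 1 − 1.80000 ≈ -0.8000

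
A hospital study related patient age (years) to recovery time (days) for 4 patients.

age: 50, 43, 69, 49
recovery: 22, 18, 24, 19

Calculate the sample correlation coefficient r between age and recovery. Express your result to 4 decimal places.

0.8891

n = 4, Σx = 211, Σy = 83, Σx² = 11511, Σy² = 1745, Σxy = 4461
nΣxy − ΣxΣy = 17844 − 17513 = 331
nΣx² − (Σx)² = 46044 − 44521 = 1523; nΣy² − (Σy)² = 6980 − 6889 = 91
r = 331 / √(1523 × 91) = 331 / 372.2808 ≈ 0.8891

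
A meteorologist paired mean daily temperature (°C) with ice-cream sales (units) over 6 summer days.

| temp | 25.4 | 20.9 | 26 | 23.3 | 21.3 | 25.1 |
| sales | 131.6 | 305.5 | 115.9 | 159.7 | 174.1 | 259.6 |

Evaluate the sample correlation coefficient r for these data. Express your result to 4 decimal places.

n = 6, Σx = 142, Σy = 1146.4, Σx² = 3384.56, Σy² = 247288.68, Σxy = 26686.29
nΣxy − ΣxΣy = 160117.74 − 162788.8 = -2671.06
nΣx² − (Σx)² = 20307.36 − 20164 = 143.36; nΣy² − (Σy)² = 1483732.08 − 1314232.96 = 169499.12
r = -2671.06 / √(143.36 × 169499.12) = -2671.06 / 4929.4415 ≈ -0.5419

-0.5419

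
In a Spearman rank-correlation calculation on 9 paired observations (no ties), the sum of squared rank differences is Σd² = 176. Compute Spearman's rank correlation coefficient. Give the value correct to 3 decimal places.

ρ = 1 − 6Σd² / [n(n²−1)] = 1 − 6×176 / (9×80)
  = 1 − 1056/720 = 1 − 1.4667 ≈ -0.467

-0.467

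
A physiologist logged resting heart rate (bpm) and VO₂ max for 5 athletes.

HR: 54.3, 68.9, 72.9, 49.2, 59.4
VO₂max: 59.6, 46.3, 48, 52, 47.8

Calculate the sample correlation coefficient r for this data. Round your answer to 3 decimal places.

n = 5, Σx = 304.7, Σy = 253.7, Σx² = 18959.11, Σy² = 12988.69, Σxy = 15323.27
nΣxy − ΣxΣy = 76616.35 − 77302.39 = -686.04
nΣx² − (Σx)² = 94795.55 − 92842.09 = 1953.46; nΣy² − (Σy)² = 64943.45 − 64363.69 = 579.76
r = -686.04 / √(1953.46 × 579.76) = -686.04 / 1064.2077 ≈ -0.645

-0.645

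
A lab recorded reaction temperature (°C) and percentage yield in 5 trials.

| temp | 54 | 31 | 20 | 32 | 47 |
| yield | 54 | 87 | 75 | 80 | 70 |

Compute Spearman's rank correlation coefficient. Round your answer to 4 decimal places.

Rank temp: 5, 2, 1, 3, 4
Rank yield: 1, 5, 3, 4, 2
d = rank(temp) − rank(yield): 4, -3, -2, -1, 2; Σd² = 34
ρ = 1 − 6Σd² / [n(n²−1)] = 1 − 6×34 / (5×24) = 1 − 204/120 ≈ -0.7000

-0.7000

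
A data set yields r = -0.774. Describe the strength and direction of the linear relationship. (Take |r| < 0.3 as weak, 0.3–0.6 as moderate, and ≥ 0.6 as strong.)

r = -0.774 < 0 so the relationship is negative.
|r| = 0.774, which falls in the strong range.

strong negative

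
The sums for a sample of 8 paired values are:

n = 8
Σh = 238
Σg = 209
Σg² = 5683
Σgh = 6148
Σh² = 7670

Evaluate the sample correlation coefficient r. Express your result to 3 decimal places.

r = (nΣgh − ΣgΣh) / √[(nΣg² − (Σg)²)(nΣh² − (Σh)²)]
Numerator: 8×6148 − 209×238 = -558
Denominator: √[(45464 − 43681)(61360 − 56644)] = √[1783 × 4716] = 2899.7634
r = -558 / 2899.7634 ≈ -0.192

-0.192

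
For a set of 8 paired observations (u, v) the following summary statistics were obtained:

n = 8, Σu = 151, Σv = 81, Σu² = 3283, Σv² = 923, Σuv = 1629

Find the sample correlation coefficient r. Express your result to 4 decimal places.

0.4745

r = (nΣuv − ΣuΣv) / √[(nΣu² − (Σu)²)(nΣv² − (Σv)²)]
Numerator: 8×1629 − 151×81 = 801
Denominator: √[(26264 − 22801)(7384 − 6561)] = √[3463 × 823] = 1688.2088
r = 801 / 1688.2088 ≈ 0.4745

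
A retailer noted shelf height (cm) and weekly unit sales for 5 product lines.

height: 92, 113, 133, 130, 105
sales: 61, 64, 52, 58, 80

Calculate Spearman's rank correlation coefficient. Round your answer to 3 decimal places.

-0.700

Rank height: 1, 3, 5, 4, 2
Rank sales: 3, 4, 1, 2, 5
d = rank(height) − rank(sales): -2, -1, 4, 2, -3; Σd² = 34
ρ = 1 − 6Σd² / [n(n²−1)] = 1 − 6×34 / (5×24) = 1 − 204/120 ≈ -0.700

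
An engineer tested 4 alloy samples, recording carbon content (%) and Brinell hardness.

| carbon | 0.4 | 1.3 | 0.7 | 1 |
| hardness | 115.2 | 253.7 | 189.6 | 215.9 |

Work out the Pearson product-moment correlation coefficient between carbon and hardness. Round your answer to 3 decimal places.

n = 4, Σx = 3.4, Σy = 774.4, Σx² = 3.34, Σy² = 160195.7, Σxy = 724.51
nΣxy − ΣxΣy = 2898.04 − 2632.96 = 265.08
nΣx² − (Σx)² = 13.36 − 11.56 = 1.8; nΣy² − (Σy)² = 640782.8 − 599695.36 = 41087.44
r = 265.08 / √(1.8 × 41087.44) = 265.08 / 271.9511 ≈ 0.975

0.975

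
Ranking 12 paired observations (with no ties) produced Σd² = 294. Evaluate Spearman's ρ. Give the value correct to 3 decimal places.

-0.028

ρ = 1 − 6Σd² / [n(n²−1)] = 1 − 6×294 / (12×143)
  = 1 − 1764/1716 = 1 − 1.0280 ≈ -0.028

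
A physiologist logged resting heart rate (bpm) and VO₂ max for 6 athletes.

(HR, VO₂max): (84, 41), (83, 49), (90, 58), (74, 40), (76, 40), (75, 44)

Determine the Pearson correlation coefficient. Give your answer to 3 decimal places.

0.802

n = 6, Σx = 482, Σy = 272, Σx² = 38922, Σy² = 12582, Σxy = 22031
nΣxy − ΣxΣy = 132186 − 131104 = 1082
nΣx² − (Σx)² = 233532 − 232324 = 1208; nΣy² − (Σy)² = 75492 − 73984 = 1508
r = 1082 / √(1208 × 1508) = 1082 / 1349.6903 ≈ 0.802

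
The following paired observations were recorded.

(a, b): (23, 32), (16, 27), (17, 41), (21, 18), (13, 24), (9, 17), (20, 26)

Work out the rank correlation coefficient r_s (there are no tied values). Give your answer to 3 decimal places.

0.429

Rank a: 7, 3, 4, 6, 2, 1, 5
Rank b: 6, 5, 7, 2, 3, 1, 4
d = rank(a) − rank(b): 1, -2, -3, 4, -1, 0, 1; Σd² = 32
ρ = 1 − 6Σd² / [n(n²−1)] = 1 − 6×32 / (7×48) = 1 − 192/336 ≈ 0.429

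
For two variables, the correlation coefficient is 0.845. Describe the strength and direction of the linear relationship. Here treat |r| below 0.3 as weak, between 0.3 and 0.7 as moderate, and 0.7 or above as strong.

r = 0.845 > 0 so the relationship is positive.
|r| = 0.845, which falls in the strong range.

strong positive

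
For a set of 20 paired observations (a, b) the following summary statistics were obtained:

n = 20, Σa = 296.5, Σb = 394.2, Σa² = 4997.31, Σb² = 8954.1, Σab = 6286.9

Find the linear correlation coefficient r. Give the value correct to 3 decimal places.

r = (nΣab − ΣaΣb) / √[(nΣa² − (Σa)²)(nΣb² − (Σb)²)]
Numerator: 20×6286.9 − 296.5×394.2 = 8857.7
Denominator: √[(99946.2 − 87912.25)(179082 − 155393.64)] = √[12033.95 × 23688.36] = 16883.8544
r = 8857.7 / 16883.8544 ≈ 0.525

0.525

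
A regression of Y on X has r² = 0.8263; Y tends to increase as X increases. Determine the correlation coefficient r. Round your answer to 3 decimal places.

0.909

|r| = √0.8263 = 0.909
The association is positive, so r = 0.909.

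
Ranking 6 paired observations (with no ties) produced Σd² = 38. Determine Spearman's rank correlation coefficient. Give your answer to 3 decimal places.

-0.086

ρ = 1 − 6Σd² / [n(n²−1)] = 1 − 6×38 / (6×35)
  = 1 − 228/210 = 1 − 1.0857 ≈ -0.086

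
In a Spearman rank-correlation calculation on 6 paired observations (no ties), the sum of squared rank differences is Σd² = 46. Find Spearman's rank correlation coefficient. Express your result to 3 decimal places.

-0.314

ρ = 1 − 6Σd² / [n(n²−1)] = 1 − 6×46 / (6×35)
  = 1 − 276/210 = 1 − 1.3143 ≈ -0.314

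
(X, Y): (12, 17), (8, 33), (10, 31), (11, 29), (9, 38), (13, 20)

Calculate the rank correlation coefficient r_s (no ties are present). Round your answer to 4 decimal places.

-0.8857

Rank X: 5, 1, 3, 4, 2, 6
Rank Y: 1, 5, 4, 3, 6, 2
d = rank(X) − rank(Y): 4, -4, -1, 1, -4, 4; Σd² = 66
ρ = 1 − 6Σd² / [n(n²−1)] = 1 − 6×66 / (6×35) = 1 − 396/210 ≈ -0.8857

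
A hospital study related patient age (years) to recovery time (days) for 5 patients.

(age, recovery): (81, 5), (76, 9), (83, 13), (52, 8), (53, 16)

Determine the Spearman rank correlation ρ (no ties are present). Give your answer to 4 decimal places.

Rank age: 4, 3, 5, 1, 2
Rank recovery: 1, 3, 4, 2, 5
d = rank(age) − rank(recovery): 3, 0, 1, -1, -3; Σd² = 20
ρ = 1 − 6Σd² / [n(n²−1)] = 1 − 6×20 / (5×24) = 1 − 120/120 ≈ 0.0000

0.0000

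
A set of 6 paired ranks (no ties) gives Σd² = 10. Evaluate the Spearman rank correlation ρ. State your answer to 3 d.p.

0.714

ρ = 1 − 6Σd² / [n(n²−1)] = 1 − 6×10 / (6×35)
  = 1 − 60/210 = 1 − 0.2857 ≈ 0.714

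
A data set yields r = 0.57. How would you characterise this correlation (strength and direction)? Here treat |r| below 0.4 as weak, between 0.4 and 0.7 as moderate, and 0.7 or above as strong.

r = 0.57 > 0 so the relationship is positive.
|r| = 0.57, which falls in the moderate range.

moderate positive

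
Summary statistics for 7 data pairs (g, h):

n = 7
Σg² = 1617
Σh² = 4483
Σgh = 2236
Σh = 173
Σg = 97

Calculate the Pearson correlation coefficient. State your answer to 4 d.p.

-0.6779

r = (nΣgh − ΣgΣh) / √[(nΣg² − (Σg)²)(nΣh² − (Σh)²)]
Numerator: 7×2236 − 97×173 = -1129
Denominator: √[(11319 − 9409)(31381 − 29929)] = √[1910 × 1452] = 1665.3288
r = -1129 / 1665.3288 ≈ -0.6779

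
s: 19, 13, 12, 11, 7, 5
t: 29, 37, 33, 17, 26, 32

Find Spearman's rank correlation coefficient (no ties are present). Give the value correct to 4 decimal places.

Rank s: 6, 5, 4, 3, 2, 1
Rank t: 3, 6, 5, 1, 2, 4
d = rank(s) − rank(t): 3, -1, -1, 2, 0, -3; Σd² = 24
ρ = 1 − 6Σd² / [n(n²−1)] = 1 − 6×24 / (6×35) = 1 − 144/210 ≈ 0.3143

0.3143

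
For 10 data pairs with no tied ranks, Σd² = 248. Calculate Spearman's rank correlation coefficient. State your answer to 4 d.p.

ρ = 1 − 6Σd² / [n(n²−1)] = 1 − 6×248 / (10×99)
  = 1 − 1488/990 = 1 − 1.50303 ≈ -0.5030

-0.5030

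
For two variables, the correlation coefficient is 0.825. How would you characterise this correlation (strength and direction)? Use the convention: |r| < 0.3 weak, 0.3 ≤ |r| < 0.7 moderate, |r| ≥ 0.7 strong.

r = 0.825 > 0 so the relationship is positive.
|r| = 0.825, which falls in the strong range.

strong positive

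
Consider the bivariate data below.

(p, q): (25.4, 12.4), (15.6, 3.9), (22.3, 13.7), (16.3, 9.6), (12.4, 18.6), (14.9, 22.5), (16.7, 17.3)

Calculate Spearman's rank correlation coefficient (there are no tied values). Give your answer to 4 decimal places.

-0.3929

Rank p: 7, 3, 6, 4, 1, 2, 5
Rank q: 3, 1, 4, 2, 6, 7, 5
d = rank(p) − rank(q): 4, 2, 2, 2, -5, -5, 0; Σd² = 78
ρ = 1 − 6Σd² / [n(n²−1)] = 1 − 6×78 / (7×48) = 1 − 468/336 ≈ -0.3929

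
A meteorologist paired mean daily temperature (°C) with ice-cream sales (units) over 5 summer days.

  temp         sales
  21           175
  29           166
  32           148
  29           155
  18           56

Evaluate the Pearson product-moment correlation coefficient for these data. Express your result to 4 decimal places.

n = 5, Σx = 129, Σy = 700, Σx² = 3471, Σy² = 107246, Σxy = 18728
nΣxy − ΣxΣy = 93640 − 90300 = 3340
nΣx² − (Σx)² = 17355 − 16641 = 714; nΣy² − (Σy)² = 536230 − 490000 = 46230
r = 3340 / √(714 × 46230) = 3340 / 5745.2781 ≈ 0.5813

0.5813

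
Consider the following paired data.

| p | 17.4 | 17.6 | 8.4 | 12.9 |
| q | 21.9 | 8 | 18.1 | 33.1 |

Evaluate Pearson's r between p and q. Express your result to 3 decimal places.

-0.299

n = 4, Σp = 56.3, Σq = 81.1, Σp² = 849.49, Σq² = 1966.83, Σpq = 1100.89
nΣpq − ΣpΣq = 4403.56 − 4565.93 = -162.37
nΣp² − (Σp)² = 3397.96 − 3169.69 = 228.27; nΣq² − (Σq)² = 7867.32 − 6577.21 = 1290.11
r = -162.37 / √(228.27 × 1290.11) = -162.37 / 542.6725 ≈ -0.299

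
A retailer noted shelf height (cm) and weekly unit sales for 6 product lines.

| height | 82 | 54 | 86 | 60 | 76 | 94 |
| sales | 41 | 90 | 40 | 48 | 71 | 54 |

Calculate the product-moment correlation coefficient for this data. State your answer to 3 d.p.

n = 6, Σx = 452, Σy = 344, Σx² = 35248, Σy² = 21642, Σxy = 25014
nΣxy − ΣxΣy = 150084 − 155488 = -5404
nΣx² − (Σx)² = 211488 − 204304 = 7184; nΣy² − (Σy)² = 129852 − 118336 = 11516
r = -5404 / √(7184 × 11516) = -5404 / 9095.6552 ≈ -0.594

-0.594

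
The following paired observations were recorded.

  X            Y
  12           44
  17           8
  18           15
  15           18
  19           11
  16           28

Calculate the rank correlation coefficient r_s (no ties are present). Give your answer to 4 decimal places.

-0.7714

Rank X: 1, 4, 5, 2, 6, 3
Rank Y: 6, 1, 3, 4, 2, 5
d = rank(X) − rank(Y): -5, 3, 2, -2, 4, -2; Σd² = 62
ρ = 1 − 6Σd² / [n(n²−1)] = 1 − 6×62 / (6×35) = 1 − 372/210 ≈ -0.7714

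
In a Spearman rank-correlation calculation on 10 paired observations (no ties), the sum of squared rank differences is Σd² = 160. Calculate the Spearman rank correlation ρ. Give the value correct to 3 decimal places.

0.030

ρ = 1 − 6Σd² / [n(n²−1)] = 1 − 6×160 / (10×99)
  = 1 − 960/990 = 1 − 0.9697 ≈ 0.030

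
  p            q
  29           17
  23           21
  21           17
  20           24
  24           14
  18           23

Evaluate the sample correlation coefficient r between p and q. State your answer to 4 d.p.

-0.6234

n = 6, Σp = 135, Σq = 116, Σp² = 3111, Σq² = 2320, Σpq = 2563
nΣpq − ΣpΣq = 15378 − 15660 = -282
nΣp² − (Σp)² = 18666 − 18225 = 441; nΣq² − (Σq)² = 13920 − 13456 = 464
r = -282 / √(441 × 464) = -282 / 452.3538 ≈ -0.6234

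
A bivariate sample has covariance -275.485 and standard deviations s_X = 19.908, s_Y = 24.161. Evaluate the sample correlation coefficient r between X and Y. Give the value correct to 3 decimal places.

r = Cov(X,Y) / (s_X · s_Y) = -275.485 / (19.908 × 24.161)
  = -275.485 / 480.9972 ≈ -0.573

-0.573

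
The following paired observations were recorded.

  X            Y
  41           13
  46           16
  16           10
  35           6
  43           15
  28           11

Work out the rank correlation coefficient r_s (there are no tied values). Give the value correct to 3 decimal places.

Rank X: 4, 6, 1, 3, 5, 2
Rank Y: 4, 6, 2, 1, 5, 3
d = rank(X) − rank(Y): 0, 0, -1, 2, 0, -1; Σd² = 6
ρ = 1 − 6Σd² / [n(n²−1)] = 1 − 6×6 / (6×35) = 1 − 36/210 ≈ 0.829

0.829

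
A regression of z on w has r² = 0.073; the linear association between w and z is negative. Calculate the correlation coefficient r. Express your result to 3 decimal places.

|r| = √0.073 = 0.270
The association is negative, so r = −0.270.

-0.270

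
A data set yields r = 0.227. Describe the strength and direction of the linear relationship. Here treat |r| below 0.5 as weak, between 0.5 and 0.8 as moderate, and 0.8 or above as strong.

weak positive

r = 0.227 > 0 so the relationship is positive.
|r| = 0.227, which falls in the weak range.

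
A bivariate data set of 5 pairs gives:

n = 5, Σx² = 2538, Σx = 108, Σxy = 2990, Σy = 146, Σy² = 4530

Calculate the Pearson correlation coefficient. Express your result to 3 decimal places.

-0.699

r = (nΣxy − ΣxΣy) / √[(nΣx² − (Σx)²)(nΣy² − (Σy)²)]
Numerator: 5×2990 − 108×146 = -818
Denominator: √[(12690 − 11664)(22650 − 21316)] = √[1026 × 1334] = 1169.9077
r = -818 / 1169.9077 ≈ -0.699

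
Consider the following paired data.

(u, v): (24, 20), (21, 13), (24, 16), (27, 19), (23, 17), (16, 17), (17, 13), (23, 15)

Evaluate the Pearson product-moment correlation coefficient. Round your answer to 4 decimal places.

0.5309

n = 8, Σu = 175, Σv = 130, Σu² = 3925, Σv² = 2158, Σuv = 2879
nΣuv − ΣuΣv = 23032 − 22750 = 282
nΣu² − (Σu)² = 31400 − 30625 = 775; nΣv² − (Σv)² = 17264 − 16900 = 364
r = 282 / √(775 × 364) = 282 / 531.1309 ≈ 0.5309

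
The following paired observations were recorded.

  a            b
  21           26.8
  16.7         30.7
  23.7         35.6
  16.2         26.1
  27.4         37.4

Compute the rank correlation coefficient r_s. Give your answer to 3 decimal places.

Rank a: 3, 2, 4, 1, 5
Rank b: 2, 3, 4, 1, 5
d = rank(a) − rank(b): 1, -1, 0, 0, 0; Σd² = 2
ρ = 1 − 6Σd² / [n(n²−1)] = 1 − 6×2 / (5×24) = 1 − 12/120 ≈ 0.900

0.900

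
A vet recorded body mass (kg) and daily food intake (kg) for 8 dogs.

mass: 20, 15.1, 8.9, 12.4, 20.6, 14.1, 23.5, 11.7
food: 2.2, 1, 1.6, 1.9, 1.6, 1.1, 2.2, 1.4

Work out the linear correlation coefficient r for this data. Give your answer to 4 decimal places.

n = 8, Σx = 126.3, Σy = 13, Σx² = 2173.29, Σy² = 22.58, Σxy = 213.45
nΣxy − ΣxΣy = 1707.6 − 1641.9 = 65.7
nΣx² − (Σx)² = 17386.32 − 15951.69 = 1434.63; nΣy² − (Σy)² = 180.64 − 169 = 11.64
r = 65.7 / √(1434.63 × 11.64) = 65.7 / 129.2250 ≈ 0.5084

0.5084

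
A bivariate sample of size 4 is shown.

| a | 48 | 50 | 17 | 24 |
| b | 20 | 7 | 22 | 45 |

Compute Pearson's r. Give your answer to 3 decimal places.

n = 4, Σa = 139, Σb = 94, Σa² = 5669, Σb² = 2958, Σab = 2764
nΣab − ΣaΣb = 11056 − 13066 = -2010
nΣa² − (Σa)² = 22676 − 19321 = 3355; nΣb² − (Σb)² = 11832 − 8836 = 2996
r = -2010 / √(3355 × 2996) = -2010 / 3170.4227 ≈ -0.634

-0.634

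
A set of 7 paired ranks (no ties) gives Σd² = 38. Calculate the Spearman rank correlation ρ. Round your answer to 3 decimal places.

ρ = 1 − 6Σd² / [n(n²−1)] = 1 − 6×38 / (7×48)
  = 1 − 228/336 = 1 − 0.6786 ≈ 0.321

0.321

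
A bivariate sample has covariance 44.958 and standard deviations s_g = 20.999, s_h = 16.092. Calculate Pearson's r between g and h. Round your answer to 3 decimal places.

r = Cov(g,h) / (s_g · s_h) = 44.958 / (20.999 × 16.092)
  = 44.958 / 337.9159 ≈ 0.133

0.133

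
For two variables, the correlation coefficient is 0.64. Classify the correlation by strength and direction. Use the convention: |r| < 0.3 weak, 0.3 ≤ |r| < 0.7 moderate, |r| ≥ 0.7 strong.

moderate positive

r = 0.64 > 0 so the relationship is positive.
|r| = 0.64, which falls in the moderate range.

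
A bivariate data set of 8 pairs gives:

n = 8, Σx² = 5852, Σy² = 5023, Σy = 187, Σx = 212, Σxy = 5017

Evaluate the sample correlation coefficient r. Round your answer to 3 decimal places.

r = (nΣxy − ΣxΣy) / √[(nΣx² − (Σx)²)(nΣy² − (Σy)²)]
Numerator: 8×5017 − 212×187 = 492
Denominator: √[(46816 − 44944)(40184 − 34969)] = √[1872 × 5215] = 3124.4968
r = 492 / 3124.4968 ≈ 0.157

0.157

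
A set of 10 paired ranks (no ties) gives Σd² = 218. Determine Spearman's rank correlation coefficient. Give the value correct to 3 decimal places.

ρ = 1 − 6Σd² / [n(n²−1)] = 1 − 6×218 / (10×99)
  = 1 − 1308/990 = 1 − 1.3212 ≈ -0.321

-0.321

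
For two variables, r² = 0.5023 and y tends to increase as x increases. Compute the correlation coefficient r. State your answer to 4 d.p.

0.7087

|r| = √0.5023 = 0.7087
The association is positive, so r = 0.7087.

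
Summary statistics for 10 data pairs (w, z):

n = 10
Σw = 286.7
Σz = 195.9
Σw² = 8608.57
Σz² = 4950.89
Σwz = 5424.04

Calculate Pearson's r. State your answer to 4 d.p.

-0.2924

r = (nΣwz − ΣwΣz) / √[(nΣw² − (Σw)²)(nΣz² − (Σz)²)]
Numerator: 10×5424.04 − 286.7×195.9 = -1924.13
Denominator: √[(86085.7 − 82196.89)(49508.9 − 38376.81)] = √[3888.81 × 11132.09] = 6579.5580
r = -1924.13 / 6579.5580 ≈ -0.2924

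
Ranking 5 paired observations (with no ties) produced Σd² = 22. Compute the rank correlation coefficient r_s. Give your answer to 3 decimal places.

-0.100

ρ = 1 − 6Σd² / [n(n²−1)] = 1 − 6×22 / (5×24)
  = 1 − 132/120 = 1 − 1.1000 ≈ -0.100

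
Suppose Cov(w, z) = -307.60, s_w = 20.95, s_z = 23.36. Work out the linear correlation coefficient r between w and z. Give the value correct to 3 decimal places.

r = Cov(w,z) / (s_w · s_z) = -307.60 / (20.95 × 23.36)
  = -307.60 / 489.3920 ≈ -0.629

-0.629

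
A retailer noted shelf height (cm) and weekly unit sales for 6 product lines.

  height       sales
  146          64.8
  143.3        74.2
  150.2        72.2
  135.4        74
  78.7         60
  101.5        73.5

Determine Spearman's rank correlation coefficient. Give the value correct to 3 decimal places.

0.143

Rank height: 5, 4, 6, 3, 1, 2
Rank sales: 2, 6, 3, 5, 1, 4
d = rank(height) − rank(sales): 3, -2, 3, -2, 0, -2; Σd² = 30
ρ = 1 − 6Σd² / [n(n²−1)] = 1 − 6×30 / (6×35) = 1 − 180/210 ≈ 0.143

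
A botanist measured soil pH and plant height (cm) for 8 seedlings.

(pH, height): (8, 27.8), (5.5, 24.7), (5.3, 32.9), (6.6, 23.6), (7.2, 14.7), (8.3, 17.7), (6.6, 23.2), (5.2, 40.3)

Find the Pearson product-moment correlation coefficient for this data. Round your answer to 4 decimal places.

n = 8, Σx = 52.7, Σy = 204.9, Σx² = 357.23, Σy² = 5714.01, Σxy = 1303.81
nΣxy − ΣxΣy = 10430.48 − 10798.23 = -367.75
nΣx² − (Σx)² = 2857.84 − 2777.29 = 80.55; nΣy² − (Σy)² = 45712.08 − 41984.01 = 3728.07
r = -367.75 / √(80.55 × 3728.07) = -367.75 / 547.9927 ≈ -0.6711

-0.6711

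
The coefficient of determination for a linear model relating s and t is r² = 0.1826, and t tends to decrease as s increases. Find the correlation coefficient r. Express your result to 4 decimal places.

|r| = √0.1826 = 0.4273
The association is negative, so r = −0.4273.

-0.4273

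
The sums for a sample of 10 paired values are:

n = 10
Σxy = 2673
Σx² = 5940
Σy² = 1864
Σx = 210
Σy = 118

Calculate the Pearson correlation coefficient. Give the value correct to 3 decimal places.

0.230

r = (nΣxy − ΣxΣy) / √[(nΣx² − (Σx)²)(nΣy² − (Σy)²)]
Numerator: 10×2673 − 210×118 = 1950
Denominator: √[(59400 − 44100)(18640 − 13924)] = √[15300 × 4716] = 8494.3982
r = 1950 / 8494.3982 ≈ 0.230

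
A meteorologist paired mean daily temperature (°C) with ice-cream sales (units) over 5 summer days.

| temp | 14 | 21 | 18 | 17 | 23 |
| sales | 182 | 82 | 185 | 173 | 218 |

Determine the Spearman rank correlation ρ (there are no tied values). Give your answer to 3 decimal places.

Rank temp: 1, 4, 3, 2, 5
Rank sales: 3, 1, 4, 2, 5
d = rank(temp) − rank(sales): -2, 3, -1, 0, 0; Σd² = 14
ρ = 1 − 6Σd² / [n(n²−1)] = 1 − 6×14 / (5×24) = 1 − 84/120 ≈ 0.300

0.300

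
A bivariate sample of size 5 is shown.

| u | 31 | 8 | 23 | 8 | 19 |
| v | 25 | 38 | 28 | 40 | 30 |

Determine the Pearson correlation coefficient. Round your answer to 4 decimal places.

n = 5, Σu = 89, Σv = 161, Σu² = 1979, Σv² = 5353, Σuv = 2613
nΣuv − ΣuΣv = 13065 − 14329 = -1264
nΣu² − (Σu)² = 9895 − 7921 = 1974; nΣv² − (Σv)² = 26765 − 25921 = 844
r = -1264 / √(1974 × 844) = -1264 / 1290.7579 ≈ -0.9793

-0.9793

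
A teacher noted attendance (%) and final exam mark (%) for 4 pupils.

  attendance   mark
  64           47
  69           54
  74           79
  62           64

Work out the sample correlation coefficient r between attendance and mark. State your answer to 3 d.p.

0.621

n = 4, Σx = 269, Σy = 244, Σx² = 18177, Σy² = 15462, Σxy = 16548
nΣxy − ΣxΣy = 66192 − 65636 = 556
nΣx² − (Σx)² = 72708 − 72361 = 347; nΣy² − (Σy)² = 61848 − 59536 = 2312
r = 556 / √(347 × 2312) = 556 / 895.6919 ≈ 0.621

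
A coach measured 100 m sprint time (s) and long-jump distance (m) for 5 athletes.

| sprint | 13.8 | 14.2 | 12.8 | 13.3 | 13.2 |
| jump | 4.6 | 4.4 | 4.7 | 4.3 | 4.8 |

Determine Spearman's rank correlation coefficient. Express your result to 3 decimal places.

-0.600

Rank sprint: 4, 5, 1, 3, 2
Rank jump: 3, 2, 4, 1, 5
d = rank(sprint) − rank(jump): 1, 3, -3, 2, -3; Σd² = 32
ρ = 1 − 6Σd² / [n(n²−1)] = 1 − 6×32 / (5×24) = 1 − 192/120 ≈ -0.600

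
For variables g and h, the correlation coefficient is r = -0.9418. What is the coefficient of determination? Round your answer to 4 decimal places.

0.8870

r² = (-0.9418)² = 0.8870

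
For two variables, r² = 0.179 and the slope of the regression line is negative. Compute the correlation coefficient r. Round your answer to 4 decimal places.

|r| = √0.179 = 0.4231
The association is negative, so r = −0.4231.

-0.4231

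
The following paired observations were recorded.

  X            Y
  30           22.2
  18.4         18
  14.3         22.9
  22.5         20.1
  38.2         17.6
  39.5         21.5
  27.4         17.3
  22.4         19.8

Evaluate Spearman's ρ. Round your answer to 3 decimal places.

-0.167

Rank X: 6, 2, 1, 4, 7, 8, 5, 3
Rank Y: 7, 3, 8, 5, 2, 6, 1, 4
d = rank(X) − rank(Y): -1, -1, -7, -1, 5, 2, 4, -1; Σd² = 98
ρ = 1 − 6Σd² / [n(n²−1)] = 1 − 6×98 / (8×63) = 1 − 588/504 ≈ -0.167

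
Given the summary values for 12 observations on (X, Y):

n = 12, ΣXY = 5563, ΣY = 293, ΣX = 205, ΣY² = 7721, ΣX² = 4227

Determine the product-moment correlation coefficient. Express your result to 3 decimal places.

0.870

r = (nΣXY − ΣXΣY) / √[(nΣX² − (ΣX)²)(nΣY² − (ΣY)²)]
Numerator: 12×5563 − 205×293 = 6691
Denominator: √[(50724 − 42025)(92652 − 85849)] = √[8699 × 6803] = 7692.8081
r = 6691 / 7692.8081 ≈ 0.870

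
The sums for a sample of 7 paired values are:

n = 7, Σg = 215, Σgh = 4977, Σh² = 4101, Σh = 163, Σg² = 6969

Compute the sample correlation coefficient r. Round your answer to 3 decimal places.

-0.088

r = (nΣgh − ΣgΣh) / √[(nΣg² − (Σg)²)(nΣh² − (Σh)²)]
Numerator: 7×4977 − 215×163 = -206
Denominator: √[(48783 − 46225)(28707 − 26569)] = √[2558 × 2138] = 2338.5902
r = -206 / 2338.5902 ≈ -0.088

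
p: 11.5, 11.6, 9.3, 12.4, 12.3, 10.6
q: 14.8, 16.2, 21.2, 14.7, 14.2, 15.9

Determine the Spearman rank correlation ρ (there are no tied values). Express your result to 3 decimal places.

-0.771

Rank p: 3, 4, 1, 6, 5, 2
Rank q: 3, 5, 6, 2, 1, 4
d = rank(p) − rank(q): 0, -1, -5, 4, 4, -2; Σd² = 62
ρ = 1 − 6Σd² / [n(n²−1)] = 1 − 6×62 / (6×35) = 1 − 372/210 ≈ -0.771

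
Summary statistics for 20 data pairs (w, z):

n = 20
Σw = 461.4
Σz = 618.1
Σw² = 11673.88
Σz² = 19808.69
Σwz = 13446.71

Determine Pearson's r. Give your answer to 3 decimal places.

-0.953

r = (nΣwz − ΣwΣz) / √[(nΣw² − (Σw)²)(nΣz² − (Σz)²)]
Numerator: 20×13446.71 − 461.4×618.1 = -16257.14
Denominator: √[(233477.6 − 212889.96)(396173.8 − 382047.61)] = √[20587.64 × 14126.19] = 17053.5895
r = -16257.14 / 17053.5895 ≈ -0.953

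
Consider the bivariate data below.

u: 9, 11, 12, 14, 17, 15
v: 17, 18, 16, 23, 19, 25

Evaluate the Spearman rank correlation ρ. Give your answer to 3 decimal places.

0.657

Rank u: 1, 2, 3, 4, 6, 5
Rank v: 2, 3, 1, 5, 4, 6
d = rank(u) − rank(v): -1, -1, 2, -1, 2, -1; Σd² = 12
ρ = 1 − 6Σd² / [n(n²−1)] = 1 − 6×12 / (6×35) = 1 − 72/210 ≈ 0.657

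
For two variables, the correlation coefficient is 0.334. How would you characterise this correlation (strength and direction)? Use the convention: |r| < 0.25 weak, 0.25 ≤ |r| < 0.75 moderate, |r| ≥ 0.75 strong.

r = 0.334 > 0 so the relationship is positive.
|r| = 0.334, which falls in the moderate range.

moderate positive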